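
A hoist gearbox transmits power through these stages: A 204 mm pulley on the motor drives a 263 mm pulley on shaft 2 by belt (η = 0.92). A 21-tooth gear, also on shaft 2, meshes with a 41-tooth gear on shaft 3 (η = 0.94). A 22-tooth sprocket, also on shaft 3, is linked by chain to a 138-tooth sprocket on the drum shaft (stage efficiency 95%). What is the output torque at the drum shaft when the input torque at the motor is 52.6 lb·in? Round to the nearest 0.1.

682.3 lb·in

Belt: ratio = 263/204 = 1.2892; torque at shaft 2 = 52.6 × 1.2892 × 0.92 = 62.388 lb·in.
Gear mesh: ratio = 41/21 = 1.9524; torque at shaft 3 = 62.388 × 1.9524 × 0.94 = 114.5 lb·in.
Chain: ratio = 138/22 = 6.2727; torque at the drum shaft = 114.5 × 6.2727 × 0.95 = 682.29 lb·in.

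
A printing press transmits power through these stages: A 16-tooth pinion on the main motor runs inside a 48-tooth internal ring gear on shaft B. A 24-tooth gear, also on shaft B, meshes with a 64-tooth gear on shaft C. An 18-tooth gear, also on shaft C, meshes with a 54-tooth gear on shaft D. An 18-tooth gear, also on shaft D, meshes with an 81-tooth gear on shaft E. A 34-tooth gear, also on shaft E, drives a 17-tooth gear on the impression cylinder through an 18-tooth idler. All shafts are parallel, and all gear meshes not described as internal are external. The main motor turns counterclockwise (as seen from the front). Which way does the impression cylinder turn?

the main motor → shaft B: internal mesh, same direction → CCW.
shaft B → shaft C: external mesh, 1 reversal → CW.
shaft C → shaft D: external mesh, 1 reversal → CCW.
shaft D → shaft E: external mesh, 1 reversal → CW.
shaft E → the impression cylinder: driver → idler → driven is 2 external meshes, 2 reversals → CW.
5 reversals in total — an odd number — so the impression cylinder turns opposite to the main motor.

clockwise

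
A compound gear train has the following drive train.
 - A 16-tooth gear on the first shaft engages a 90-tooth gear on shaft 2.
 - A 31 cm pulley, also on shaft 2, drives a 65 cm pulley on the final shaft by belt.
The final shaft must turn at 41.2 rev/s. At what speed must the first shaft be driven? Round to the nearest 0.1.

485.9 rev/s

Overall ratio R = 5.625 × 2.0968 = 11.794.
Required input speed = output speed × R = 41.2 × 11.794 = 485.93 rev/s.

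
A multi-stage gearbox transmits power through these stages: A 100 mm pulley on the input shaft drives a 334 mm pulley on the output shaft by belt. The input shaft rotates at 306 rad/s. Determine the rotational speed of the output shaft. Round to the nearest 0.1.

the input shaft → the output shaft (belt, 334/100): 306 ÷ 3.34 = 91.617 rad/s

91.6 rad/s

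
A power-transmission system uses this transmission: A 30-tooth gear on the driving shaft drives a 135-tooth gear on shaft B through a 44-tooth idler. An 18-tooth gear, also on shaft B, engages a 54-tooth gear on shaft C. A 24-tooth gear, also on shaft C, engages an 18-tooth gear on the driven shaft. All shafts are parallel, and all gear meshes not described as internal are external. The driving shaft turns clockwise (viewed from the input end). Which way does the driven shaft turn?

clockwise

the driving shaft → shaft B: driver → idler → driven is 2 external meshes, 2 reversals → CW.
shaft B → shaft C: external mesh, 1 reversal → CCW.
shaft C → the driven shaft: external mesh, 1 reversal → CW.
4 reversals in total — an even number — so the driven shaft turns the same way as the driving shaft.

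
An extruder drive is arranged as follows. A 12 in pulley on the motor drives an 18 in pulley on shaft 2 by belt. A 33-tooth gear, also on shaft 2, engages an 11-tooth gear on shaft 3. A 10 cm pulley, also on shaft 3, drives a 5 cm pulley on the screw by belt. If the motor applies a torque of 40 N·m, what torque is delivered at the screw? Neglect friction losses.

10 N·m

belt 18/12 = 1.5 → τ = 40·1.5 = 60 N·m
gear mesh 11/33 = 0.33333 → τ = 60·0.33333 = 20 N·m
belt 5/10 = 0.5 → τ = 20·0.5 = 10 N·m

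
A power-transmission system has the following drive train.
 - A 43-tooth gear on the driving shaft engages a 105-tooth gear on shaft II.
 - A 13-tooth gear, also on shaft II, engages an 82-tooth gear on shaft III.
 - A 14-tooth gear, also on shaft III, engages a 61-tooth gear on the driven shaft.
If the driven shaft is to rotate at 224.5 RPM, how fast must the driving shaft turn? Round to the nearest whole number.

Overall ratio R = 2.4419 × 6.3077 × 4.3571 = 67.111.
Required input speed = output speed × R = 224.5 × 67.111 = 15066 RPM.

15066 RPM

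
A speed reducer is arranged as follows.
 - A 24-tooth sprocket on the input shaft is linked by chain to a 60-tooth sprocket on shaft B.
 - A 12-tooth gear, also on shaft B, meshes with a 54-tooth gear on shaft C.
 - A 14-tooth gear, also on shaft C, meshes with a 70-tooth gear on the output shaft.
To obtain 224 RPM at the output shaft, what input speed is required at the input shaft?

12600 RPM

Overall ratio R = 2.5 × 4.5 × 5 = 56.25.
Required input speed = output speed × R = 224 × 56.25 = 12600 RPM.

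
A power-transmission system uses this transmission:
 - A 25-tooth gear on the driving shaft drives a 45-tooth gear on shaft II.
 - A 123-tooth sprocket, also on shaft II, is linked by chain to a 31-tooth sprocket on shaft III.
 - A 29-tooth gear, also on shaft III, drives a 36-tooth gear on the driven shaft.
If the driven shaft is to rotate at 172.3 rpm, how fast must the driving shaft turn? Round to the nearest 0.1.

97.0 rpm

Overall ratio R = 1.8 × 0.25203 × 1.2414 = 0.56316.
Required input speed = output speed × R = 172.3 × 0.56316 = 97.033 rpm.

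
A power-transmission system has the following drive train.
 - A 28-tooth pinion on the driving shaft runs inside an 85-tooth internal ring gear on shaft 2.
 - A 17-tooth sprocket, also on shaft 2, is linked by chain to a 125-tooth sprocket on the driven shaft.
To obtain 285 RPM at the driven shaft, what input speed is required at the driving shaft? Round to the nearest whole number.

Overall ratio R = 3.0357 × 7.3529 = 22.321.
Required input speed = output speed × R = 285 × 22.321 = 6361.6 RPM.

6362 RPM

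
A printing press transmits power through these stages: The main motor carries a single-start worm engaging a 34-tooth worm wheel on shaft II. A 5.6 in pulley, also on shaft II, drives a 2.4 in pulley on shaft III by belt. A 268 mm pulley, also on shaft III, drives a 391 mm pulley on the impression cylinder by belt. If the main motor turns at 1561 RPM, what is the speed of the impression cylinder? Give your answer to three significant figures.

worm 34/1 = 34 → 1561/34 = 45.912 RPM
belt 2.4/5.6 = 0.42857 → 45.912/0.42857 = 107.13 RPM
belt 391/268 = 1.459 → 107.13/1.459 = 73.428 RPM

73.4 RPM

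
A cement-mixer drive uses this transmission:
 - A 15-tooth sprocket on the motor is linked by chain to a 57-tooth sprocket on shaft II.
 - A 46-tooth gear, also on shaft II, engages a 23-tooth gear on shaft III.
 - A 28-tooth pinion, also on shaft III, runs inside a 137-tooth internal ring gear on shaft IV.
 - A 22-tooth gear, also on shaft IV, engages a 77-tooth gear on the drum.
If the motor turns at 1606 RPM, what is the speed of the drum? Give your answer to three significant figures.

the motor → shaft II (chain, 57/15): 1606 ÷ 3.8 = 422.63 RPM
shaft II → shaft III (gear mesh, 23/46): 422.63 ÷ 0.5 = 845.26 RPM
shaft III → shaft IV (internal gear, 137/28): 845.26 ÷ 4.8929 = 172.75 RPM
shaft IV → the drum (gear mesh, 77/22): 172.75 ÷ 3.5 = 49.358 RPM

49.4 RPM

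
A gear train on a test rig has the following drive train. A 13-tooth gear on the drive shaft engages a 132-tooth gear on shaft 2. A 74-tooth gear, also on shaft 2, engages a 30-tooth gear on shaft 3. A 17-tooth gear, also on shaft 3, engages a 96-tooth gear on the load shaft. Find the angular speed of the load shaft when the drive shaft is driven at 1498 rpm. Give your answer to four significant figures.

64.44 rpm

gear mesh 132/13 = 10.154 → 1498/10.154 = 147.53 rpm
gear mesh 30/74 = 0.40541 → 147.53/0.40541 = 363.91 rpm
gear mesh 96/17 = 5.6471 → 363.91/5.6471 = 64.442 rpm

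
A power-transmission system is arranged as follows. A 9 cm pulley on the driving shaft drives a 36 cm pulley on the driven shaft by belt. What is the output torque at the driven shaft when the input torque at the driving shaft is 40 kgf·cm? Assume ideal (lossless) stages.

After the belt (36/9): 40 × 4 = 160 kgf·cm

160 kgf·cm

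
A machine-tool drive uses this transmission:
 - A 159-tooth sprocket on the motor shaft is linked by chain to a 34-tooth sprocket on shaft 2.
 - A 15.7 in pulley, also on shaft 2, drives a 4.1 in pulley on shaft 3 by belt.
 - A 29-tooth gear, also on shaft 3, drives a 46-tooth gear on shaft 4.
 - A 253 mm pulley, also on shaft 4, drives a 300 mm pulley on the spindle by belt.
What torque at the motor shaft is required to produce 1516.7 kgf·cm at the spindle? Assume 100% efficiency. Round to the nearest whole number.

Overall ratio R = 0.21384 × 0.26115 × 1.5862 × 1.1858 = 0.10503.
Input torque = output torque / R = 1516.7 / 0.10503 = 14440 kgf·cm.

14440 kgf·cm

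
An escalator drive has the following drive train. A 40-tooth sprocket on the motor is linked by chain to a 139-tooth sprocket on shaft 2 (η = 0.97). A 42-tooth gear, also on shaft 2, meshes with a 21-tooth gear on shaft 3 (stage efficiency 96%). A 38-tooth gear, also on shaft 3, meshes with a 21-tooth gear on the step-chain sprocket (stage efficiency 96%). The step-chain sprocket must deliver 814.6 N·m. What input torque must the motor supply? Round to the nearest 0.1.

Overall ratio R = 3.475 × 0.5 × 0.55263 = 0.9602; overall efficiency η = 0.97 × 0.96 × 0.96 = 0.8940.
Input torque = output torque / (R × η) = 814.6 / (0.9602 × 0.8940) = 949.01 N·m.

949.0 N·m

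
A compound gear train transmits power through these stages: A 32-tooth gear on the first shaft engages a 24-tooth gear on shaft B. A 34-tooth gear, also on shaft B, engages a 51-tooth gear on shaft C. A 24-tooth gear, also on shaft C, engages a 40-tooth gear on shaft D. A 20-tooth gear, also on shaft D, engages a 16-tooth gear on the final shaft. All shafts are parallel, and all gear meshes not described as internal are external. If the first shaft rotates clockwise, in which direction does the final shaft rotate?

the first shaft → shaft B: external mesh, 1 reversal → CCW.
shaft B → shaft C: external mesh, 1 reversal → CW.
shaft C → shaft D: external mesh, 1 reversal → CCW.
shaft D → the final shaft: external mesh, 1 reversal → CW.
4 reversals in total — an even number — so the final shaft turns the same way as the first shaft.

clockwise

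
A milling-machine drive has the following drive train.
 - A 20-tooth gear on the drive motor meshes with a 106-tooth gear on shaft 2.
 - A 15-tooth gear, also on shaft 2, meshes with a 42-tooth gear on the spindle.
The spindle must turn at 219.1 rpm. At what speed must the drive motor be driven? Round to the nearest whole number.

Overall ratio R = 5.3 × 2.8 = 14.84.
Required input speed = output speed × R = 219.1 × 14.84 = 3251.4 rpm.

3251 rpm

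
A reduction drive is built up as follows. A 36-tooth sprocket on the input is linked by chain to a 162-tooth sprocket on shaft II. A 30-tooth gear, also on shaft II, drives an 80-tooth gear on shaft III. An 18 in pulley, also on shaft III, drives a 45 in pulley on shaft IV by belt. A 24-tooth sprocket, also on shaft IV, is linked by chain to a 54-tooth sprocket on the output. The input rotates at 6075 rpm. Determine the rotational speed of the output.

90 rpm

chain 162/36 = 4.5 → 6075/4.5 = 1350 rpm
gear mesh 80/30 = 2.6667 → 1350/2.6667 = 506.25 rpm
belt 45/18 = 2.5 → 506.25/2.5 = 202.5 rpm
chain 54/24 = 2.25 → 202.5/2.25 = 90 rpm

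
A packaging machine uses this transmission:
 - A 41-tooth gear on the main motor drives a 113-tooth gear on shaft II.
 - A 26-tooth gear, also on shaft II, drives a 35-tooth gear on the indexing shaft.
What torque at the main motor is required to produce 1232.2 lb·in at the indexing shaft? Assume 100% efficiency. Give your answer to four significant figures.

332.1 lb·in

Overall ratio R = 2.7561 × 1.3462 = 3.7101.
Input torque = output torque / R = 1232.2 / 3.7101 = 332.12 lb·in.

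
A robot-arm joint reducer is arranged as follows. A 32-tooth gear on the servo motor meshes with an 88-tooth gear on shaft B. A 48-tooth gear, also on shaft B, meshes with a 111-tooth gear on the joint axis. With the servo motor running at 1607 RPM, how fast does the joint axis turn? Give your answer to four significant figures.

the servo motor → shaft B (gear mesh, 88/32): 1607 ÷ 2.75 = 584.36 RPM
shaft B → the joint axis (gear mesh, 111/48): 584.36 ÷ 2.3125 = 252.7 RPM

252.7 RPM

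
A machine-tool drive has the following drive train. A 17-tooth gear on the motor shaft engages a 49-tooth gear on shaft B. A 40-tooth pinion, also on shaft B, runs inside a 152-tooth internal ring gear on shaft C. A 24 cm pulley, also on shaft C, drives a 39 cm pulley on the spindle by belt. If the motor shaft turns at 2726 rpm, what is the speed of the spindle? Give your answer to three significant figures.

153 rpm

gear mesh 49/17 = 2.8824 → 2726/2.8824 = 945.76 rpm
internal gear 152/40 = 3.8 → 945.76/3.8 = 248.88 rpm
belt 39/24 = 1.625 → 248.88/1.625 = 153.16 rpm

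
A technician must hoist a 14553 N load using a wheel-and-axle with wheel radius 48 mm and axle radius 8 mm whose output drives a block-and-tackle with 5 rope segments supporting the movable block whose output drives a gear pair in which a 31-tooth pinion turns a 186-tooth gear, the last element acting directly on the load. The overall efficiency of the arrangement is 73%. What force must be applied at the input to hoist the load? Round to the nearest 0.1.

110.8 N

Wheel-and-axle MA = R/r = 48/8 = 6.
Block-and-tackle MA = number of supporting rope parts = 5.
Gear pair MA = 186/31 = 6.
Combined ideal MA = 6 × 5 × 6 = 180.
Actual MA = 180 × 0.73 = 131.4.
Effort = load / actual MA = 14553 / 131.4 = 110.75 N.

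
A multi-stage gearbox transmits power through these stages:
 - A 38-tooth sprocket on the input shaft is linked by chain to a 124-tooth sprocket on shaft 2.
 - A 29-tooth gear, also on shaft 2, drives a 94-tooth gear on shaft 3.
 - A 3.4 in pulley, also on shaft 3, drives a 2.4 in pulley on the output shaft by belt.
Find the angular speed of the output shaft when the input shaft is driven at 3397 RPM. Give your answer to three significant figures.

455 RPM

chain 124/38 = 3.2632 → 3397/3.2632 = 1041 RPM
gear mesh 94/29 = 3.2414 → 1041/3.2414 = 321.16 RPM
belt 2.4/3.4 = 0.70588 → 321.16/0.70588 = 454.98 RPM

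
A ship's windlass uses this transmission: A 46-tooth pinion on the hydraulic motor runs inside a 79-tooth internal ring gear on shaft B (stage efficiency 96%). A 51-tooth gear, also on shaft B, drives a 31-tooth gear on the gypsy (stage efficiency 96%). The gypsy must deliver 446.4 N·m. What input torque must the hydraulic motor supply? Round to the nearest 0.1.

Overall ratio R = 1.7174 × 0.60784 = 1.0439; overall efficiency η = 0.96 × 0.96 = 0.9216.
Input torque = output torque / (R × η) = 446.4 / (1.0439 × 0.9216) = 464 N·m.

464.0 N·m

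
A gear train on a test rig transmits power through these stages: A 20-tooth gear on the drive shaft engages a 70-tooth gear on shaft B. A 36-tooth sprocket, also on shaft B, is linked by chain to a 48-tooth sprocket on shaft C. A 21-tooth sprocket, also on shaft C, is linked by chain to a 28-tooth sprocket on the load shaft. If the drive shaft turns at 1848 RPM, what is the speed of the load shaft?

Gear mesh: ratio = 70/20 = 3.5, so shaft B turns at 1848 / 3.5 = 528 RPM.
Chain: ratio = 48/36 = 1.3333, so shaft C turns at 528 / 1.3333 = 396 RPM.
Chain: ratio = 28/21 = 1.3333, so the load shaft turns at 396 / 1.3333 = 297 RPM.

297 RPM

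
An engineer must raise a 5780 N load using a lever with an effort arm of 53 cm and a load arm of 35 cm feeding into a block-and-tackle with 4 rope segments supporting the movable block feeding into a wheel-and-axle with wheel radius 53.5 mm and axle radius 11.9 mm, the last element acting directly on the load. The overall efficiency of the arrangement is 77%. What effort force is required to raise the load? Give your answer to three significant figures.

Lever MA = effort arm / load arm = 53/35 = 1.5143.
Block-and-tackle MA = number of supporting rope parts = 4.
Wheel-and-axle MA = R/r = 53.5/11.9 = 4.4958.
Combined ideal MA = 1.5143 × 4 × 4.4958 = 27.232.
Actual MA = 27.232 × 0.77 = 20.968.
Effort = load / actual MA = 5780 / 20.968 = 275.65 N.

276 N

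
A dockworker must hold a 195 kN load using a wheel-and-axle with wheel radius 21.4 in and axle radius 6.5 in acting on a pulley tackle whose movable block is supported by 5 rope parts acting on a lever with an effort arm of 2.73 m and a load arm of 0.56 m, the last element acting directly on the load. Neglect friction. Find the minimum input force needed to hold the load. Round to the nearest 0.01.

2.43 kN

Wheel-and-axle MA = R/r = 21.4/6.5 = 3.2923.
Block-and-tackle MA = number of supporting rope parts = 5.
Lever MA = effort arm / load arm = 2.73/0.56 = 4.875.
Combined ideal MA = 3.2923 × 5 × 4.875 = 80.25.
Effort = load / MA = 195 / 80.25 = 2.4299 kN.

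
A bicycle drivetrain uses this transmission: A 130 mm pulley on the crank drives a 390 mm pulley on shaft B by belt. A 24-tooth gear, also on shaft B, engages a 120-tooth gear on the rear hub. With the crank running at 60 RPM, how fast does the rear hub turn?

4 RPM

Belt: ratio = 390/130 = 3, so shaft B turns at 60 / 3 = 20 RPM.
Gear mesh: ratio = 120/24 = 5, so the rear hub turns at 20 / 5 = 4 RPM.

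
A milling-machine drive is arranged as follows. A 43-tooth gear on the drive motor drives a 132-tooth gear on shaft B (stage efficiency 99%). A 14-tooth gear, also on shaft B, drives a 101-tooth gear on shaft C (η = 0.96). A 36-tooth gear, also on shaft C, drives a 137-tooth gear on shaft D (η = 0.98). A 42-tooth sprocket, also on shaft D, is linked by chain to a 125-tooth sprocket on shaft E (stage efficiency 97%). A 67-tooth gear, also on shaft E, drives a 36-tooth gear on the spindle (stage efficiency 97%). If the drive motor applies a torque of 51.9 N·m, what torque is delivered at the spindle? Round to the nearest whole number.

6130 N·m

After the gear mesh (132/43): 51.9 × 3.0698 × 0.99 = 157.73 N·m
After the gear mesh (101/14): 157.73 × 7.2143 × 0.96 = 1092.4 N·m
After the gear mesh (137/36): 1092.4 × 3.8056 × 0.98 = 4074 N·m
After the chain (125/42): 4074 × 2.9762 × 0.97 = 11761 N·m
After the gear mesh (36/67): 11761 × 0.53731 × 0.97 = 6129.8 N·m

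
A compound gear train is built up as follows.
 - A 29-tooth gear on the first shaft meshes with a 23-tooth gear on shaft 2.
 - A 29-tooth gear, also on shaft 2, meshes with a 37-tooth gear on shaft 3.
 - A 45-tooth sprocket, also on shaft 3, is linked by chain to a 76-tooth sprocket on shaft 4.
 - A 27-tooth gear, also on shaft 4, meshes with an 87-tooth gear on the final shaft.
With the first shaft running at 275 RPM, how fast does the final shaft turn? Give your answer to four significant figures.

49.94 RPM

gear mesh 23/29 = 0.7931 → 275/0.7931 = 346.74 RPM
gear mesh 37/29 = 1.2759 → 346.74/1.2759 = 271.77 RPM
chain 76/45 = 1.6889 → 271.77/1.6889 = 160.92 RPM
gear mesh 87/27 = 3.2222 → 160.92/3.2222 = 49.939 RPM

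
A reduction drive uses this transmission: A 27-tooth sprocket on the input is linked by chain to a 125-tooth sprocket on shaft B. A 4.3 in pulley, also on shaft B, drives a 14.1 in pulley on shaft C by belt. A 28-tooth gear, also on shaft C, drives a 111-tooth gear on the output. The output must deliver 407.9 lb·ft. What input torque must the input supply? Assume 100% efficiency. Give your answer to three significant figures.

Overall ratio R = 4.6296 × 3.2791 × 3.9643 = 60.181.
Input torque = output torque / R = 407.9 / 60.181 = 6.7778 lb·ft.

6.78 lb·ft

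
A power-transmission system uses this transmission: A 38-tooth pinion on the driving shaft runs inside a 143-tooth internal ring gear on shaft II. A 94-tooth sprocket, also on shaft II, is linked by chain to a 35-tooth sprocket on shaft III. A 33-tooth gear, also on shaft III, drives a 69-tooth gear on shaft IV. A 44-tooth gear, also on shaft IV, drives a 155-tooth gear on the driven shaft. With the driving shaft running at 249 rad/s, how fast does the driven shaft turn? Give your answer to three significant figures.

Internal gear: ratio = 143/38 = 3.7632, so shaft II turns at 249 / 3.7632 = 66.168 rad/s.
Chain: ratio = 35/94 = 0.37234, so shaft III turns at 66.168 / 0.37234 = 177.71 rad/s.
Gear mesh: ratio = 69/33 = 2.0909, so shaft IV turns at 177.71 / 2.0909 = 84.991 rad/s.
Gear mesh: ratio = 155/44 = 3.5227, so the driven shaft turns at 84.991 / 3.5227 = 24.126 rad/s.

24.1 rad/s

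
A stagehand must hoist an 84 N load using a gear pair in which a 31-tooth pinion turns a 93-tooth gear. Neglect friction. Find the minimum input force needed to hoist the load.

Gear pair MA = 93/31 = 3.
Effort = load / MA = 84 / 3 = 28 N.

28 N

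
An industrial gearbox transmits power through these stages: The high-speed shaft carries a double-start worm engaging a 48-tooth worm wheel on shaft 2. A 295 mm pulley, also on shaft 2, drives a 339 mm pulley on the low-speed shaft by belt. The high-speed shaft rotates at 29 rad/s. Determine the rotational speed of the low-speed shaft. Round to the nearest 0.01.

1.05 rad/s

the high-speed shaft → shaft 2 (worm, 48/2): 29 ÷ 24 = 1.2083 rad/s
shaft 2 → the low-speed shaft (belt, 339/295): 1.2083 ÷ 1.1492 = 1.0515 rad/s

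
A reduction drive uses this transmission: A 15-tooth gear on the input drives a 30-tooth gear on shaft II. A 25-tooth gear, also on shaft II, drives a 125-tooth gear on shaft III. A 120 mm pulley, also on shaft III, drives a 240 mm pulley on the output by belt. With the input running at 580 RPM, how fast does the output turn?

29 RPM

gear mesh 30/15 = 2 → 580/2 = 290 RPM
gear mesh 125/25 = 5 → 290/5 = 58 RPM
belt 240/120 = 2 → 58/2 = 29 RPM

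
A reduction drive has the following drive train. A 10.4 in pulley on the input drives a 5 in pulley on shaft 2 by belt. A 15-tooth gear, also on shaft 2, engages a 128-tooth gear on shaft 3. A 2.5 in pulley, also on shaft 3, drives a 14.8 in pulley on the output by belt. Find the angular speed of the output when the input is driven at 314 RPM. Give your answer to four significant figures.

Belt: ratio = 5/10.4 = 0.48077, so shaft 2 turns at 314 / 0.48077 = 653.12 RPM.
Gear mesh: ratio = 128/15 = 8.5333, so shaft 3 turns at 653.12 / 8.5333 = 76.538 RPM.
Belt: ratio = 14.8/2.5 = 5.92, so the output turns at 76.538 / 5.92 = 12.929 RPM.

12.93 RPM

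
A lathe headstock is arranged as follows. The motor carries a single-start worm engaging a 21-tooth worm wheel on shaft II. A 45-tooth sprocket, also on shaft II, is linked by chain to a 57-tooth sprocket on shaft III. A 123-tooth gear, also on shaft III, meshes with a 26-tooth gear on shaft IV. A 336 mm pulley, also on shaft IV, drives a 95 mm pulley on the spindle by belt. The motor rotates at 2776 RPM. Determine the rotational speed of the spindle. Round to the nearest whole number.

1746 RPM

worm 21/1 = 21 → 2776/21 = 132.19 RPM
chain 57/45 = 1.2667 → 132.19/1.2667 = 104.36 RPM
gear mesh 26/123 = 0.21138 → 104.36/0.21138 = 493.71 RPM
belt 95/336 = 0.28274 → 493.71/0.28274 = 1746.2 RPM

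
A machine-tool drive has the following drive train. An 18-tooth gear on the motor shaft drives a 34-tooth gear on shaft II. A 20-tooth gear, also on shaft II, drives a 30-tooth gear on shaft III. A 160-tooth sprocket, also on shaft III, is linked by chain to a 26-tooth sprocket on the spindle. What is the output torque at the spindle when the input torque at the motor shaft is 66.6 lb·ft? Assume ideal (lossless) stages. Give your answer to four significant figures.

gear mesh 34/18 = 1.8889 → τ = 66.6·1.8889 = 125.8 lb·ft
gear mesh 30/20 = 1.5 → τ = 125.8·1.5 = 188.7 lb·ft
chain 26/160 = 0.1625 → τ = 188.7·0.1625 = 30.664 lb·ft

30.66 lb·ft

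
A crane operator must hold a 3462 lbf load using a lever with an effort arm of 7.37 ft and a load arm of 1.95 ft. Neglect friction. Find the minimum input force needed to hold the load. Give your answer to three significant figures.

916 lbf

Lever MA = effort arm / load arm = 7.37/1.95 = 3.7795.
Effort = load / MA = 3462 / 3.7795 = 916 lbf.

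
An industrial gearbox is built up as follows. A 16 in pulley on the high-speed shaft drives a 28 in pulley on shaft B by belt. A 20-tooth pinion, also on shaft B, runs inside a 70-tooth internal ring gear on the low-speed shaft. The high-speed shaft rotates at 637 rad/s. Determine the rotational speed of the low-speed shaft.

Belt: ratio = 28/16 = 1.75, so shaft B turns at 637 / 1.75 = 364 rad/s.
Internal gear: ratio = 70/20 = 3.5, so the low-speed shaft turns at 364 / 3.5 = 104 rad/s.

104 rad/s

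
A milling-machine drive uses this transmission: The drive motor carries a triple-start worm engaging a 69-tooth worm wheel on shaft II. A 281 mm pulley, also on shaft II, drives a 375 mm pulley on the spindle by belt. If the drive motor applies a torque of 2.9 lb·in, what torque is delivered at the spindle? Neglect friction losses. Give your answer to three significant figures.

worm 69/3 = 23 → τ = 2.9·23 = 66.7 lb·in
belt 375/281 = 1.3345 → τ = 66.7·1.3345 = 89.012 lb·in

89.0 lb·in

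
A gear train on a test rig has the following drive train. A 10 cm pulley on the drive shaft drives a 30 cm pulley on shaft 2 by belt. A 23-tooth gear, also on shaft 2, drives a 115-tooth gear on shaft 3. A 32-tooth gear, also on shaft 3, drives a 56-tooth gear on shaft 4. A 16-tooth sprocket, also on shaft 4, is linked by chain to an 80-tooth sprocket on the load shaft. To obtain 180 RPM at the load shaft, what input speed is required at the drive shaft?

Overall ratio R = 3 × 5 × 1.75 × 5 = 131.25.
Required input speed = output speed × R = 180 × 131.25 = 23625 RPM.

23625 RPM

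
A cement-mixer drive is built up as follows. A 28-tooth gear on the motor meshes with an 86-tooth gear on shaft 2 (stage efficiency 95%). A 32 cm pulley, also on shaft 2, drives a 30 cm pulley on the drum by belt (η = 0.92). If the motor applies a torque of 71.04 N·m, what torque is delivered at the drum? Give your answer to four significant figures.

178.8 N·m

gear mesh 86/28 = 3.0714 → τ = 71.04·3.0714·0.95 = 207.28 N·m
belt 30/32 = 0.9375 → τ = 207.28·0.9375·0.92 = 178.78 N·m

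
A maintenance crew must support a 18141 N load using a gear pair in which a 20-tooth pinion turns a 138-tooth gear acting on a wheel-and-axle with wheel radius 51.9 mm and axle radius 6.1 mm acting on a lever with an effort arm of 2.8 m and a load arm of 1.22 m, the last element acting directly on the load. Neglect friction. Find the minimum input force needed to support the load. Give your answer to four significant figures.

134.6 N

Gear pair MA = 138/20 = 6.9.
Wheel-and-axle MA = R/r = 51.9/6.1 = 8.5082.
Lever MA = effort arm / load arm = 2.8/1.22 = 2.2951.
Combined ideal MA = 6.9 × 8.5082 × 2.2951 = 134.74.
Effort = load / MA = 18141 / 134.74 = 134.64 N.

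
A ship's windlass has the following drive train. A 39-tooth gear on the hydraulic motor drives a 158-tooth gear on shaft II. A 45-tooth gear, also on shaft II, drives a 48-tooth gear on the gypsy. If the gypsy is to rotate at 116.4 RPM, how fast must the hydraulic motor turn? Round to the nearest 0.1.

503.0 RPM

Overall ratio R = 4.0513 × 1.0667 = 4.3214.
Required input speed = output speed × R = 116.4 × 4.3214 = 503.01 RPM.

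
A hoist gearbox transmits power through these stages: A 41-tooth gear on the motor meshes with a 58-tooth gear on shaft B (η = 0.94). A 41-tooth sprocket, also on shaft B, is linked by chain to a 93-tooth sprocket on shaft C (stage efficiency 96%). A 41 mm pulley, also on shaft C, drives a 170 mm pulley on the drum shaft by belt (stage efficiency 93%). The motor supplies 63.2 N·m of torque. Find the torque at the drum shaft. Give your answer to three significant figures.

706 N·m

After the gear mesh (58/41): 63.2 × 1.4146 × 0.94 = 84.041 N·m
After the chain (93/41): 84.041 × 2.2683 × 0.96 = 183 N·m
After the belt (170/41): 183 × 4.1463 × 0.93 = 705.68 N·m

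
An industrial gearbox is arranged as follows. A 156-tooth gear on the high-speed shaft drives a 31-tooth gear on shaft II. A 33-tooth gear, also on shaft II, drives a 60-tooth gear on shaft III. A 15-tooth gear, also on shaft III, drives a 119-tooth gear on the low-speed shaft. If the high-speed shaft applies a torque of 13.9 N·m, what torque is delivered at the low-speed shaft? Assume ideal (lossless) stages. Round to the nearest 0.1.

Gear mesh: ratio = 31/156 = 0.19872; torque at shaft II = 13.9 × 0.19872 = 2.7622 N·m.
Gear mesh: ratio = 60/33 = 1.8182; torque at shaft III = 2.7622 × 1.8182 = 5.0221 N·m.
Gear mesh: ratio = 119/15 = 7.9333; torque at the low-speed shaft = 5.0221 × 7.9333 = 39.842 N·m.

39.8 N·m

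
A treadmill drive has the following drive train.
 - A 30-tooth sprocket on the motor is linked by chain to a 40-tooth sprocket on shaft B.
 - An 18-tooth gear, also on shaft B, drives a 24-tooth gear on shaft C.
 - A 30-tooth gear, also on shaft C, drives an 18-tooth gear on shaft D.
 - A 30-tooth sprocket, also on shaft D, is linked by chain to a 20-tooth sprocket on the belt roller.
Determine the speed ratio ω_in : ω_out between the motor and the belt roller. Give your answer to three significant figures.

Each stage contributes driven/driver: chain 40/30 = 1.3333, gear mesh 24/18 = 1.3333, gear mesh 18/30 = 0.6, chain 20/30 = 0.66667.
Overall: 1.3333 × 1.3333 × 0.6 × 0.66667 = 0.71111.

0.711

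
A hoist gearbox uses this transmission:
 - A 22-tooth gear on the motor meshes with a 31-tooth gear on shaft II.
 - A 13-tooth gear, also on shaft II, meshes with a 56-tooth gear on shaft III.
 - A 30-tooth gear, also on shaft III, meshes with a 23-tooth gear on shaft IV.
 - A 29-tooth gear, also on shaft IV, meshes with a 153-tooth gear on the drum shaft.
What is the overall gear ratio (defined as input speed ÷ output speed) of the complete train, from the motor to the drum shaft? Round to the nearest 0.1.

24.6

Each stage contributes driven/driver: gear mesh 31/22 = 1.4091, gear mesh 56/13 = 4.3077, gear mesh 23/30 = 0.76667, gear mesh 153/29 = 5.2759.
Overall: 1.4091 × 4.3077 × 0.76667 × 5.2759 = 24.552.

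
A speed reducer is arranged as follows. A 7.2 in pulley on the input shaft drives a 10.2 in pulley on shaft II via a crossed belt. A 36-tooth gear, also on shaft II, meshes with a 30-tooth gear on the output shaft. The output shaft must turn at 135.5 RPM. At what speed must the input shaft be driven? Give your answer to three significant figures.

160 RPM

Overall ratio R = 1.4167 × 0.83333 = 1.1806.
Required input speed = output speed × R = 135.5 × 1.1806 = 159.97 RPM.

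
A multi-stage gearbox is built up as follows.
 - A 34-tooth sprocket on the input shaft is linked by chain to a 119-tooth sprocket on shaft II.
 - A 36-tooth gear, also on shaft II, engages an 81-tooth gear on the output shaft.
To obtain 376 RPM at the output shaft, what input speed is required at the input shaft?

Overall ratio R = 3.5 × 2.25 = 7.875.
Required input speed = output speed × R = 376 × 7.875 = 2961 RPM.

2961 RPM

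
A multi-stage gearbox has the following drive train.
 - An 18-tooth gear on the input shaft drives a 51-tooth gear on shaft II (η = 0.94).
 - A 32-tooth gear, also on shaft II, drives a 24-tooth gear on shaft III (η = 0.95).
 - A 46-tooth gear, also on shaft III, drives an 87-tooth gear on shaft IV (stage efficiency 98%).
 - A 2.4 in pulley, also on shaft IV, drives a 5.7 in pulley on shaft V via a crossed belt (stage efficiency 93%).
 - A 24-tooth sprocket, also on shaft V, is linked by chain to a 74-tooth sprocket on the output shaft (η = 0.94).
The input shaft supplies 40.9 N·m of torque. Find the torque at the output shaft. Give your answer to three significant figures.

921 N·m

gear mesh 51/18 = 2.8333 → τ = 40.9·2.8333·0.94 = 108.93 N·m
gear mesh 24/32 = 0.75 → τ = 108.93·0.75·0.95 = 77.613 N·m
gear mesh 87/46 = 1.8913 → τ = 77.613·1.8913·0.98 = 143.85 N·m
belt 5.7/2.4 = 2.375 → τ = 143.85·2.375·0.93 = 317.74 N·m
chain 74/24 = 3.0833 → τ = 317.74·3.0833·0.94 = 920.91 N·m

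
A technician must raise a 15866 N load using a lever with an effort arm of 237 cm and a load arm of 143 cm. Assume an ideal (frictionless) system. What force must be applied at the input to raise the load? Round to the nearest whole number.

9573 N

Lever MA = effort arm / load arm = 237/143 = 1.6573.
Effort = load / MA = 15866 / 1.6573 = 9573.2 N.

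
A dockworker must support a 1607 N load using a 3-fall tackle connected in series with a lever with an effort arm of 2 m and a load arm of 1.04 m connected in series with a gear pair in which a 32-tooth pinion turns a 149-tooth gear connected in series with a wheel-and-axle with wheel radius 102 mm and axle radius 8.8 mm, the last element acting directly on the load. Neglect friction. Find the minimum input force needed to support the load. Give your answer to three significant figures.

5.16 N

Block-and-tackle MA = number of supporting rope parts = 3.
Lever MA = effort arm / load arm = 2/1.04 = 1.9231.
Gear pair MA = 149/32 = 4.6562.
Wheel-and-axle MA = R/r = 102/8.8 = 11.591.
Combined ideal MA = 3 × 1.9231 × 4.6562 × 11.591 = 311.37.
Effort = load / MA = 1607 / 311.37 = 5.1611 N.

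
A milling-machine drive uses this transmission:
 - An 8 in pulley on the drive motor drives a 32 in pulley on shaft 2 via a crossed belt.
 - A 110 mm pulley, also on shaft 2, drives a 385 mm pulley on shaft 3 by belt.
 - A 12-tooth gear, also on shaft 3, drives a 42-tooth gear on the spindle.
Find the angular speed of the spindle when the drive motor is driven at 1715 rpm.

35 rpm

Belt: ratio = 32/8 = 4, so shaft 2 turns at 1715 / 4 = 428.75 rpm.
Belt: ratio = 385/110 = 3.5, so shaft 3 turns at 428.75 / 3.5 = 122.5 rpm.
Gear mesh: ratio = 42/12 = 3.5, so the spindle turns at 122.5 / 3.5 = 35 rpm.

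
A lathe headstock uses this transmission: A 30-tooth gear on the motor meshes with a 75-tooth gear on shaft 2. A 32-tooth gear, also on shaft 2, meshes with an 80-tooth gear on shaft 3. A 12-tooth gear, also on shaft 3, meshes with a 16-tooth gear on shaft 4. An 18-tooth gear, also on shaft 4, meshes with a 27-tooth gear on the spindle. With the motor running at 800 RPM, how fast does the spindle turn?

64 RPM

the motor → shaft 2 (gear mesh, 75/30): 800 ÷ 2.5 = 320 RPM
shaft 2 → shaft 3 (gear mesh, 80/32): 320 ÷ 2.5 = 128 RPM
shaft 3 → shaft 4 (gear mesh, 16/12): 128 ÷ 1.3333 = 96 RPM
shaft 4 → the spindle (gear mesh, 27/18): 96 ÷ 1.5 = 64 RPM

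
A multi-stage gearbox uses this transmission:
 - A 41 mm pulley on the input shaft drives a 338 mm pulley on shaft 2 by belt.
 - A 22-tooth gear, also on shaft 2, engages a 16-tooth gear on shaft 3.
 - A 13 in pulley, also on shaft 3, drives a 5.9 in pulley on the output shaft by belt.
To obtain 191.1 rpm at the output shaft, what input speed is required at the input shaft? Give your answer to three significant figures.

520 rpm

Overall ratio R = 8.2439 × 0.72727 × 0.45385 = 2.7211.
Required input speed = output speed × R = 191.1 × 2.7211 = 520 rpm.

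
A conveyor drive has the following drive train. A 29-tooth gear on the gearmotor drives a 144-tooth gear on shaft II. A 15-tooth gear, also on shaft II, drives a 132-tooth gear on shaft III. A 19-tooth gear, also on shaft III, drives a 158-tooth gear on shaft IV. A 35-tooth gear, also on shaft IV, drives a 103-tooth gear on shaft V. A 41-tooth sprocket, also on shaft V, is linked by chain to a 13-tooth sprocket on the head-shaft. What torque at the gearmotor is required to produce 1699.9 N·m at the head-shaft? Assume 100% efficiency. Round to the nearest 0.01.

Overall ratio R = 4.9655 × 8.8 × 8.3158 × 2.9429 × 0.31707 = 339.06.
Input torque = output torque / R = 1699.9 / 339.06 = 5.0135 N·m.

5.01 N·m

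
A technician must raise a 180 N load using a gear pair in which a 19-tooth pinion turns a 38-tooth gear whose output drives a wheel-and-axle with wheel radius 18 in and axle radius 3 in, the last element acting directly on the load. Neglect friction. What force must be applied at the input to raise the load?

Gear pair MA = 38/19 = 2.
Wheel-and-axle MA = R/r = 18/3 = 6.
Combined ideal MA = 2 × 6 = 12.
Effort = load / MA = 180 / 12 = 15 N.

15 N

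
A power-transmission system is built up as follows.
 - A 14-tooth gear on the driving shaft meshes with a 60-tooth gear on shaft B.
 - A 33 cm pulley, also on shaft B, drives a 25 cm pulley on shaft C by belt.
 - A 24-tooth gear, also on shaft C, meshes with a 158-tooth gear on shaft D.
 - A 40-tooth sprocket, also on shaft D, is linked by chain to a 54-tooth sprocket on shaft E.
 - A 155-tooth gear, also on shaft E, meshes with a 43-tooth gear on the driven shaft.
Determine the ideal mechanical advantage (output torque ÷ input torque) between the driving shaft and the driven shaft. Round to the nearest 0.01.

8.01

Each stage contributes driven/driver: gear mesh 60/14 = 4.2857, belt 25/33 = 0.75758, gear mesh 158/24 = 6.5833, chain 54/40 = 1.35, gear mesh 43/155 = 0.27742.
Overall: 4.2857 × 0.75758 × 6.5833 × 1.35 × 0.27742 = 8.0051.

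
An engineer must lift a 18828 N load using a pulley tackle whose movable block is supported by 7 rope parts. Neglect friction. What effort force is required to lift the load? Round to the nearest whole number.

2690 N

Block-and-tackle MA = number of supporting rope parts = 7.
Effort = load / MA = 18828 / 7 = 2689.7 N.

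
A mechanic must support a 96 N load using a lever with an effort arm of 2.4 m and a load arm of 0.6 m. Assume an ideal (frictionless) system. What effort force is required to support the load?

Lever MA = effort arm / load arm = 2.4/0.6 = 4.
Effort = load / MA = 96 / 4 = 24 N.

24 N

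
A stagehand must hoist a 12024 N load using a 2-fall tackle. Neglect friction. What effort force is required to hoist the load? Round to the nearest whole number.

6012 N

Block-and-tackle MA = number of supporting rope parts = 2.
Effort = load / MA = 12024 / 2 = 6012 N.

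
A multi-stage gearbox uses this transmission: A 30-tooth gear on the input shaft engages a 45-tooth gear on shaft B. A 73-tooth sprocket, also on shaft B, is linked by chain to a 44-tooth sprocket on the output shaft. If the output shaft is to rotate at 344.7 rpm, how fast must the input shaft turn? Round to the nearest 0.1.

311.6 rpm

Overall ratio R = 1.5 × 0.60274 = 0.90411.
Required input speed = output speed × R = 344.7 × 0.90411 = 311.65 rpm.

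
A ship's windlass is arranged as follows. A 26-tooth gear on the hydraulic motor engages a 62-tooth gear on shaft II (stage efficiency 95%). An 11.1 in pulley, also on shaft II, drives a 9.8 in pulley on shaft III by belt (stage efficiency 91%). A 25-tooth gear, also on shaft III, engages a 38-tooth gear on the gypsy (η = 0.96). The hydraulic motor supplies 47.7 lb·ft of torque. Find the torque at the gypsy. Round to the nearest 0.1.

gear mesh 62/26 = 2.3846 → τ = 47.7·2.3846·0.95 = 108.06 lb·ft
belt 9.8/11.1 = 0.88288 → τ = 108.06·0.88288·0.91 = 86.817 lb·ft
gear mesh 38/25 = 1.52 → τ = 86.817·1.52·0.96 = 126.68 lb·ft

126.7 lb·ft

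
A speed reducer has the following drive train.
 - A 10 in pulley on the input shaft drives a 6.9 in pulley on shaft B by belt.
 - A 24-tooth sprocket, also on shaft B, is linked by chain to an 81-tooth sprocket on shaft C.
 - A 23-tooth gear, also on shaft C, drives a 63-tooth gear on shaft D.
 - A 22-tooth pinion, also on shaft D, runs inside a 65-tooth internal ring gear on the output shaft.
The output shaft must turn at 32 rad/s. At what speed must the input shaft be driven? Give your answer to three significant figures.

Overall ratio R = 0.69 × 3.375 × 2.7391 × 2.9545 = 18.846.
Required input speed = output speed × R = 32 × 18.846 = 603.08 rad/s.

603 rad/s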